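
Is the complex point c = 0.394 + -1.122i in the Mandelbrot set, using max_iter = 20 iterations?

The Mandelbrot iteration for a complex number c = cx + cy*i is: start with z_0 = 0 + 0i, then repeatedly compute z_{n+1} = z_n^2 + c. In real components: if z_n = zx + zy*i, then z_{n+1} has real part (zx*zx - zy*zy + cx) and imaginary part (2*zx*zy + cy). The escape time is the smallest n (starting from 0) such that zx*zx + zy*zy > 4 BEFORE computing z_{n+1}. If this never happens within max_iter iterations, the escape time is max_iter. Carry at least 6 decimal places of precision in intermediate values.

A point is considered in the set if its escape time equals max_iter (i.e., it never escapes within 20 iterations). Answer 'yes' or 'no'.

Answer: no

Derivation:
z_0 = 0 + 0i, c = 0.3940 + -1.1220i
Iter 1: z = 0.3940 + -1.1220i, |z|^2 = 1.4141
Iter 2: z = -0.7096 + -2.0061i, |z|^2 = 4.5282
Escaped at iteration 2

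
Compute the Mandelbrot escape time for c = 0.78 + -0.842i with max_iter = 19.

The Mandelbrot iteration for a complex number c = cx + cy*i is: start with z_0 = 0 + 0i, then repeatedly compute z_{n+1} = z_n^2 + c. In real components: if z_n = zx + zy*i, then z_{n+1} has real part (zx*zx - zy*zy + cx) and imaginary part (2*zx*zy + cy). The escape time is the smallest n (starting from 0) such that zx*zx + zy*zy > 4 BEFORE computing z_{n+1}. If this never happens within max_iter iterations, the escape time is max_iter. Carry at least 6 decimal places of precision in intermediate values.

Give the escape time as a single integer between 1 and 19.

Answer: 2

Derivation:
z_0 = 0 + 0i, c = 0.7800 + -0.8420i
Iter 1: z = 0.7800 + -0.8420i, |z|^2 = 1.3174
Iter 2: z = 0.6794 + -2.1555i, |z|^2 = 5.1079
Escaped at iteration 2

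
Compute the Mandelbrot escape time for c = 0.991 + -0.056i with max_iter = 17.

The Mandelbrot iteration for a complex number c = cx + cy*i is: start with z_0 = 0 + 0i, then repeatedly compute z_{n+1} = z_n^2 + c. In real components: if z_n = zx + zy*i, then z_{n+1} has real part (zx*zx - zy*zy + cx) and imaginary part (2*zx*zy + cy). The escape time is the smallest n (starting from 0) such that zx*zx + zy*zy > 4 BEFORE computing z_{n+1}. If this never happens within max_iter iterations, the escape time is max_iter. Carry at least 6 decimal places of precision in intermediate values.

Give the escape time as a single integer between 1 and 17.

z_0 = 0 + 0i, c = 0.9910 + -0.0560i
Iter 1: z = 0.9910 + -0.0560i, |z|^2 = 0.9852
Iter 2: z = 1.9699 + -0.1670i, |z|^2 = 3.9086
Iter 3: z = 4.8438 + -0.7139i, |z|^2 = 23.9721
Escaped at iteration 3

Answer: 3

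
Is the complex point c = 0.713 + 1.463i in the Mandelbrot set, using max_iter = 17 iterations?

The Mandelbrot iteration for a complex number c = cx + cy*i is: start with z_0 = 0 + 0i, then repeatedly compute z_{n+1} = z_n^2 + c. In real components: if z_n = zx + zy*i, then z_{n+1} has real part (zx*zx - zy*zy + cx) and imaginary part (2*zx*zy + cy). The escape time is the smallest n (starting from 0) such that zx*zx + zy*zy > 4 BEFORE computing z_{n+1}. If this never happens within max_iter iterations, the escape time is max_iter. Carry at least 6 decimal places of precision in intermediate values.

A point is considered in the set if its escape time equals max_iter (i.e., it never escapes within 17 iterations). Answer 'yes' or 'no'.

Answer: no

Derivation:
z_0 = 0 + 0i, c = 0.7130 + 1.4630i
Iter 1: z = 0.7130 + 1.4630i, |z|^2 = 2.6487
Iter 2: z = -0.9190 + 3.5492i, |z|^2 = 13.4417
Escaped at iteration 2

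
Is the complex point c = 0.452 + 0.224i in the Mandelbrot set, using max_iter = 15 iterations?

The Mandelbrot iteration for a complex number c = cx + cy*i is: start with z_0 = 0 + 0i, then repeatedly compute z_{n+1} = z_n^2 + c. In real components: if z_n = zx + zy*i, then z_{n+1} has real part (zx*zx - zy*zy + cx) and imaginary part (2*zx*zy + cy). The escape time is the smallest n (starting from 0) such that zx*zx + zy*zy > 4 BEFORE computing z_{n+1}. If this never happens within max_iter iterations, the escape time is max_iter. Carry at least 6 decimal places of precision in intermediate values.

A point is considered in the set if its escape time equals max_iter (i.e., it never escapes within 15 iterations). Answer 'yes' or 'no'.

Answer: no

Derivation:
z_0 = 0 + 0i, c = 0.4520 + 0.2240i
Iter 1: z = 0.4520 + 0.2240i, |z|^2 = 0.2545
Iter 2: z = 0.6061 + 0.4265i, |z|^2 = 0.5493
Iter 3: z = 0.6375 + 0.7410i, |z|^2 = 0.9555
Iter 4: z = 0.3093 + 1.1688i, |z|^2 = 1.4617
Iter 5: z = -0.8184 + 0.9470i, |z|^2 = 1.5666
Iter 6: z = 0.2251 + -1.3260i, |z|^2 = 1.8090
Iter 7: z = -1.2557 + -0.3729i, |z|^2 = 1.7159
Iter 8: z = 1.8899 + 1.1604i, |z|^2 = 4.9182
Escaped at iteration 8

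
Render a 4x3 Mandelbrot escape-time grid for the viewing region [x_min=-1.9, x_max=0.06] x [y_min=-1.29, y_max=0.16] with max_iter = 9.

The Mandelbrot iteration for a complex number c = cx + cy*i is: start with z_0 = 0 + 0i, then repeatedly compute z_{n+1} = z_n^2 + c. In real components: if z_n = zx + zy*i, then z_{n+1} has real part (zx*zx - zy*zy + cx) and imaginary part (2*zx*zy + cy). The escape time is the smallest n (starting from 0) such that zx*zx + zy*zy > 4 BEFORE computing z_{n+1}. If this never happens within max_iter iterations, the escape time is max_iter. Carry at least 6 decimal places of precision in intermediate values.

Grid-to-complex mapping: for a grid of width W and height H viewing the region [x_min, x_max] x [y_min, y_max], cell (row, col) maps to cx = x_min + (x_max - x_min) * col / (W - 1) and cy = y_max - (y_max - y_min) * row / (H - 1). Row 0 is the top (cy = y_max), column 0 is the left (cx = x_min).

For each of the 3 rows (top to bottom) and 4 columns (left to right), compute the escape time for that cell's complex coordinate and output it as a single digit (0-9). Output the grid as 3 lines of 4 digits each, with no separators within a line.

(row=0, col=0): c = -1.9000 + 0.1600i → escape time 4
(row=0, col=1): c = -1.2467 + 0.1600i → escape time 9
(row=0, col=2): c = -0.5933 + 0.1600i → escape time 9
(row=0, col=3): c = 0.0600 + 0.1600i → escape time 9
(row=1, col=0): c = -1.9000 + -0.5650i → escape time 2
(row=1, col=1): c = -1.2467 + -0.5650i → escape time 3
(row=1, col=2): c = -0.5933 + -0.5650i → escape time 9
(row=1, col=3): c = 0.0600 + -0.5650i → escape time 9
(row=2, col=0): c = -1.9000 + -1.2900i → escape time 1
(row=2, col=1): c = -1.2467 + -1.2900i → escape time 2
(row=2, col=2): c = -0.5933 + -1.2900i → escape time 3
(row=2, col=3): c = 0.0600 + -1.2900i → escape time 2

Answer: 4999
2399
1232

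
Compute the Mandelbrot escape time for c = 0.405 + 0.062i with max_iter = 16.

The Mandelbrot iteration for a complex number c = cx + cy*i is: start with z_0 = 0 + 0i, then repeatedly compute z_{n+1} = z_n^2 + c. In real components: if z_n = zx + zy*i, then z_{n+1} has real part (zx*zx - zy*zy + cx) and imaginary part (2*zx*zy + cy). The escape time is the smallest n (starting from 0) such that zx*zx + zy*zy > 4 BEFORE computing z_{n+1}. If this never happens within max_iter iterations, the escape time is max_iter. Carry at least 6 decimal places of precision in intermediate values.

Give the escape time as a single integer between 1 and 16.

Answer: 7

Derivation:
z_0 = 0 + 0i, c = 0.4050 + 0.0620i
Iter 1: z = 0.4050 + 0.0620i, |z|^2 = 0.1679
Iter 2: z = 0.5652 + 0.1122i, |z|^2 = 0.3320
Iter 3: z = 0.7118 + 0.1888i, |z|^2 = 0.5424
Iter 4: z = 0.8760 + 0.3309i, |z|^2 = 0.8769
Iter 5: z = 1.0630 + 0.6417i, |z|^2 = 1.5417
Iter 6: z = 1.1232 + 1.4262i, |z|^2 = 3.2957
Iter 7: z = -0.3676 + 3.2658i, |z|^2 = 10.8007
Escaped at iteration 7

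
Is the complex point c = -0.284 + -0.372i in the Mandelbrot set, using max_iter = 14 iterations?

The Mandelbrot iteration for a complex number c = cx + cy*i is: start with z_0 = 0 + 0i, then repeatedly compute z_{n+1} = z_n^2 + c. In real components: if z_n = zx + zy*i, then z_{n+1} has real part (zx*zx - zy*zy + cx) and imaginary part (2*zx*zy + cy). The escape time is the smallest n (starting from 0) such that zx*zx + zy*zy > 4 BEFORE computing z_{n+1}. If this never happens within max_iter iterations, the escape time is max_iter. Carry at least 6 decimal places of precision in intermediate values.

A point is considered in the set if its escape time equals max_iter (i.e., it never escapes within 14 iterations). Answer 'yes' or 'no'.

Answer: yes

Derivation:
z_0 = 0 + 0i, c = -0.2840 + -0.3720i
Iter 1: z = -0.2840 + -0.3720i, |z|^2 = 0.2190
Iter 2: z = -0.3417 + -0.1607i, |z|^2 = 0.1426
Iter 3: z = -0.1930 + -0.2622i, |z|^2 = 0.1060
Iter 4: z = -0.3155 + -0.2708i, |z|^2 = 0.1728
Iter 5: z = -0.2578 + -0.2012i, |z|^2 = 0.1069
Iter 6: z = -0.2580 + -0.2683i, |z|^2 = 0.1385
Iter 7: z = -0.2894 + -0.2336i, |z|^2 = 0.1383
Iter 8: z = -0.2548 + -0.2368i, |z|^2 = 0.1210
Iter 9: z = -0.2752 + -0.2513i, |z|^2 = 0.1389
Iter 10: z = -0.2715 + -0.2337i, |z|^2 = 0.1283
Iter 11: z = -0.2649 + -0.2451i, |z|^2 = 0.1303
Iter 12: z = -0.2739 + -0.2421i, |z|^2 = 0.1336
Iter 13: z = -0.2676 + -0.2394i, |z|^2 = 0.1289
Did not escape in 14 iterations → in set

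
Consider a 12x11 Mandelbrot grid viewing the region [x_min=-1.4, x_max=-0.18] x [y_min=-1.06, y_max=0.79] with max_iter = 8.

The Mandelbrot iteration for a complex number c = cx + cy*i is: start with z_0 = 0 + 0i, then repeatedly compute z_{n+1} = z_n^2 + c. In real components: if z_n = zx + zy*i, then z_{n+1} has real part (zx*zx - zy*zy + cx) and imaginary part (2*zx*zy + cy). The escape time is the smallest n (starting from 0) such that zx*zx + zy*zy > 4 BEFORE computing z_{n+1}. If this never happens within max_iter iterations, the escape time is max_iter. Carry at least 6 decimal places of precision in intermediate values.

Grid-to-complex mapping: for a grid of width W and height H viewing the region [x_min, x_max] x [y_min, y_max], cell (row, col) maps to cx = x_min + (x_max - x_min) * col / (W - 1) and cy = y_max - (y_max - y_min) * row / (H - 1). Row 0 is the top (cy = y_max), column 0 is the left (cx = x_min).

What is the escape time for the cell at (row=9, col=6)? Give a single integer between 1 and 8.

Answer: 4

Derivation:
z_0 = 0 + 0i, c = -0.7345 + -0.8750i
Iter 1: z = -0.7345 + -0.8750i, |z|^2 = 1.3052
Iter 2: z = -0.9606 + 0.4105i, |z|^2 = 1.0913
Iter 3: z = 0.0198 + -1.6636i, |z|^2 = 2.7679
Iter 4: z = -3.5016 + -0.9407i, |z|^2 = 13.1465
Escaped at iteration 4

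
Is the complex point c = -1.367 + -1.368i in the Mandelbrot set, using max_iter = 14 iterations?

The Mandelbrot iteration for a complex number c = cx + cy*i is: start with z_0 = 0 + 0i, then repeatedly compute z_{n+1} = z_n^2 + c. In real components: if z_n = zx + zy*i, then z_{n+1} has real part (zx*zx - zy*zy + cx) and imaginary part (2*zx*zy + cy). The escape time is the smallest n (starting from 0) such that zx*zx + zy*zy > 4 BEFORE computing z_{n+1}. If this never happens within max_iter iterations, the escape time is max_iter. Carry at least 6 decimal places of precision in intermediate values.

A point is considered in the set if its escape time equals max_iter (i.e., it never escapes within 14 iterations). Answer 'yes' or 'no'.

Answer: no

Derivation:
z_0 = 0 + 0i, c = -1.3670 + -1.3680i
Iter 1: z = -1.3670 + -1.3680i, |z|^2 = 3.7401
Iter 2: z = -1.3697 + 2.3721i, |z|^2 = 7.5031
Escaped at iteration 2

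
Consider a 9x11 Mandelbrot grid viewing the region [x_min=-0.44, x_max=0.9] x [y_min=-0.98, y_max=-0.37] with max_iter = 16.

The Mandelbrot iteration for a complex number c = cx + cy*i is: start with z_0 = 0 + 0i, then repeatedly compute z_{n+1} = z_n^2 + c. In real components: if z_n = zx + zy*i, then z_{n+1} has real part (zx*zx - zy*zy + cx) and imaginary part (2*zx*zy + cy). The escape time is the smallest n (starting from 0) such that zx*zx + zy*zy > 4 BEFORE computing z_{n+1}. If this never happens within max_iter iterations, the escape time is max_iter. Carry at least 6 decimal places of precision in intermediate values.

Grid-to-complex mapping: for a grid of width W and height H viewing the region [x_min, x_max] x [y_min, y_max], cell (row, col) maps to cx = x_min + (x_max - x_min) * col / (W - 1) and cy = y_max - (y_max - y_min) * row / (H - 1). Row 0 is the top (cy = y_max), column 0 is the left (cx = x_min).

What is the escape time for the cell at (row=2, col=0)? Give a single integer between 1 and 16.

z_0 = 0 + 0i, c = -0.4400 + -0.4920i
Iter 1: z = -0.4400 + -0.4920i, |z|^2 = 0.4357
Iter 2: z = -0.4885 + -0.0590i, |z|^2 = 0.2421
Iter 3: z = -0.2049 + -0.4343i, |z|^2 = 0.2306
Iter 4: z = -0.5867 + -0.3140i, |z|^2 = 0.4428
Iter 5: z = -0.1944 + -0.1236i, |z|^2 = 0.0531
Iter 6: z = -0.4175 + -0.4440i, |z|^2 = 0.3714
Iter 7: z = -0.4628 + -0.1213i, |z|^2 = 0.2289
Iter 8: z = -0.2405 + -0.3797i, |z|^2 = 0.2020
Iter 9: z = -0.5263 + -0.3094i, |z|^2 = 0.3727
Iter 10: z = -0.2587 + -0.1664i, |z|^2 = 0.0946
Iter 11: z = -0.4007 + -0.4059i, |z|^2 = 0.3254
Iter 12: z = -0.4442 + -0.1667i, |z|^2 = 0.2251
Iter 13: z = -0.2705 + -0.3440i, |z|^2 = 0.1915
Iter 14: z = -0.4851 + -0.3059i, |z|^2 = 0.3290
Iter 15: z = -0.2982 + -0.1952i, |z|^2 = 0.1270

Answer: 16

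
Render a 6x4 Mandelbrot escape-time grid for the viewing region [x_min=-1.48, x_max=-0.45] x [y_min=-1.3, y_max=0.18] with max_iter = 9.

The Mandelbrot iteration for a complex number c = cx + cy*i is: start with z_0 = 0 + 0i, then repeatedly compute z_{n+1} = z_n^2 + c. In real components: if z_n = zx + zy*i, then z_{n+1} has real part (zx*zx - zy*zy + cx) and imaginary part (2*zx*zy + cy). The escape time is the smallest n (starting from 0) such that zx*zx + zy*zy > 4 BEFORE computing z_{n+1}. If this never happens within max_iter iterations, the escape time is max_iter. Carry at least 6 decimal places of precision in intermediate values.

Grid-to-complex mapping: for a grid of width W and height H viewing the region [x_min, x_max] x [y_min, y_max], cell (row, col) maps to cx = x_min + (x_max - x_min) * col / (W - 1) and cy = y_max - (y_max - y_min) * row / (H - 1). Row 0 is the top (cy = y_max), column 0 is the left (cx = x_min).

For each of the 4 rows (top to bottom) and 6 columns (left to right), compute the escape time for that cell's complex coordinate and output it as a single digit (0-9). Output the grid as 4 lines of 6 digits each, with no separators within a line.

Answer: 599999
589999
333446
222233

Derivation:
(row=0, col=0): c = -1.4800 + 0.1800i → escape time 5
(row=0, col=1): c = -1.2740 + 0.1800i → escape time 9
(row=0, col=2): c = -1.0680 + 0.1800i → escape time 9
(row=0, col=3): c = -0.8620 + 0.1800i → escape time 9
(row=0, col=4): c = -0.6560 + 0.1800i → escape time 9
(row=0, col=5): c = -0.4500 + 0.1800i → escape time 9
(row=1, col=0): c = -1.4800 + -0.3133i → escape time 5
(row=1, col=1): c = -1.2740 + -0.3133i → escape time 8
(row=1, col=2): c = -1.0680 + -0.3133i → escape time 9
(row=1, col=3): c = -0.8620 + -0.3133i → escape time 9
(row=1, col=4): c = -0.6560 + -0.3133i → escape time 9
(row=1, col=5): c = -0.4500 + -0.3133i → escape time 9
(row=2, col=0): c = -1.4800 + -0.8067i → escape time 3
(row=2, col=1): c = -1.2740 + -0.8067i → escape time 3
(row=2, col=2): c = -1.0680 + -0.8067i → escape time 3
(row=2, col=3): c = -0.8620 + -0.8067i → escape time 4
(row=2, col=4): c = -0.6560 + -0.8067i → escape time 4
(row=2, col=5): c = -0.4500 + -0.8067i → escape time 6
(row=3, col=0): c = -1.4800 + -1.3000i → escape time 2
(row=3, col=1): c = -1.2740 + -1.3000i → escape time 2
(row=3, col=2): c = -1.0680 + -1.3000i → escape time 2
(row=3, col=3): c = -0.8620 + -1.3000i → escape time 2
(row=3, col=4): c = -0.6560 + -1.3000i → escape time 3
(row=3, col=5): c = -0.4500 + -1.3000i → escape time 3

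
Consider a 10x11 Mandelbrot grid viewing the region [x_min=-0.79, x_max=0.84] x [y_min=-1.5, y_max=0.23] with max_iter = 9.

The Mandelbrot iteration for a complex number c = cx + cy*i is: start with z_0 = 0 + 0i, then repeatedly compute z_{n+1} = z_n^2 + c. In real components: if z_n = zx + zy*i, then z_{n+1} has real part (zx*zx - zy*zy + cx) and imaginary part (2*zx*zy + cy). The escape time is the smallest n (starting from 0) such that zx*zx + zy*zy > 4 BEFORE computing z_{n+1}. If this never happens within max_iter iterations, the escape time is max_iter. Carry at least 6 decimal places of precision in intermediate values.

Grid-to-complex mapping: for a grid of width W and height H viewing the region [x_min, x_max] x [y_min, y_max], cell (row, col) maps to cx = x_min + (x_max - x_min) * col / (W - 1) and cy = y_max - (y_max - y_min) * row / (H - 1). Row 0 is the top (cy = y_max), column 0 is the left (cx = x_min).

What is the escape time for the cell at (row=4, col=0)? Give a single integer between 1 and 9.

Answer: 6

Derivation:
z_0 = 0 + 0i, c = -0.7900 + -0.4620i
Iter 1: z = -0.7900 + -0.4620i, |z|^2 = 0.8375
Iter 2: z = -0.3793 + 0.2680i, |z|^2 = 0.2157
Iter 3: z = -0.7179 + -0.6653i, |z|^2 = 0.9580
Iter 4: z = -0.7172 + 0.4932i, |z|^2 = 0.7577
Iter 5: z = -0.5188 + -1.1695i, |z|^2 = 1.6370
Iter 6: z = -1.8886 + 0.7516i, |z|^2 = 4.1318
Escaped at iteration 6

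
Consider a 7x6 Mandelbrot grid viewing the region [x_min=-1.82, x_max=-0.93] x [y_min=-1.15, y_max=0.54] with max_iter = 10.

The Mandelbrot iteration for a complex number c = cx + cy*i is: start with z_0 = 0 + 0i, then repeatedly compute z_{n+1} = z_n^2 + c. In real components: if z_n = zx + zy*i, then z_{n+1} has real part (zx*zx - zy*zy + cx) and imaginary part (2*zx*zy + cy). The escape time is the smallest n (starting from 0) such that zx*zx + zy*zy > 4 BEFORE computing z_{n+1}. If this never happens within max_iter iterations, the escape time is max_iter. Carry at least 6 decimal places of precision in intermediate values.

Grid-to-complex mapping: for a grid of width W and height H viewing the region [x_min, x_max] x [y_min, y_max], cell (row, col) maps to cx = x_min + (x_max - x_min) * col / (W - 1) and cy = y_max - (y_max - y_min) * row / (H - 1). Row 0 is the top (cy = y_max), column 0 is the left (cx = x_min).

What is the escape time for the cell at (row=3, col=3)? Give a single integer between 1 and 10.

z_0 = 0 + 0i, c = -1.3750 + -0.4740i
Iter 1: z = -1.3750 + -0.4740i, |z|^2 = 2.1153
Iter 2: z = 0.2909 + 0.8295i, |z|^2 = 0.7727
Iter 3: z = -1.9784 + 0.0087i, |z|^2 = 3.9142
Iter 4: z = 2.5391 + -0.5084i, |z|^2 = 6.7053
Escaped at iteration 4

Answer: 4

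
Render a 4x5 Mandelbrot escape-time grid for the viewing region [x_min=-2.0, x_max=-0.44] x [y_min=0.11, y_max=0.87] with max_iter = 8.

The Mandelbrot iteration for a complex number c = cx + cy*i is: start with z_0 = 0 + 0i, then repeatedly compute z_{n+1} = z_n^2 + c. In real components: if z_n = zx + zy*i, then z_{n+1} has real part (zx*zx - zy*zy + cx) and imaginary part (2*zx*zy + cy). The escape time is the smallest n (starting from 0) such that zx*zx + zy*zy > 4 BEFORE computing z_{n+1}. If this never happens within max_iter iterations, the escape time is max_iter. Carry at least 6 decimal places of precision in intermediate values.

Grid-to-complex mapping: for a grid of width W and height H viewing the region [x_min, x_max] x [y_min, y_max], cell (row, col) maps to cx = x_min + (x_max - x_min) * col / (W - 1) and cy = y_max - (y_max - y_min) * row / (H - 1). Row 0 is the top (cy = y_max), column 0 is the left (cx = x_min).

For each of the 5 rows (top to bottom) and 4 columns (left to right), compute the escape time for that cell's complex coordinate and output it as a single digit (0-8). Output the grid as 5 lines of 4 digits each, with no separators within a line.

(row=0, col=0): c = -2.0000 + 0.8700i → escape time 1
(row=0, col=1): c = -1.4800 + 0.8700i → escape time 3
(row=0, col=2): c = -0.9600 + 0.8700i → escape time 3
(row=0, col=3): c = -0.4400 + 0.8700i → escape time 5
(row=1, col=0): c = -2.0000 + 0.6800i → escape time 1
(row=1, col=1): c = -1.4800 + 0.6800i → escape time 3
(row=1, col=2): c = -0.9600 + 0.6800i → escape time 4
(row=1, col=3): c = -0.4400 + 0.6800i → escape time 8
(row=2, col=0): c = -2.0000 + 0.4900i → escape time 1
(row=2, col=1): c = -1.4800 + 0.4900i → escape time 3
(row=2, col=2): c = -0.9600 + 0.4900i → escape time 5
(row=2, col=3): c = -0.4400 + 0.4900i → escape time 8
(row=3, col=0): c = -2.0000 + 0.3000i → escape time 1
(row=3, col=1): c = -1.4800 + 0.3000i → escape time 5
(row=3, col=2): c = -0.9600 + 0.3000i → escape time 8
(row=3, col=3): c = -0.4400 + 0.3000i → escape time 8
(row=4, col=0): c = -2.0000 + 0.1100i → escape time 1
(row=4, col=1): c = -1.4800 + 0.1100i → escape time 7
(row=4, col=2): c = -0.9600 + 0.1100i → escape time 8
(row=4, col=3): c = -0.4400 + 0.1100i → escape time 8

Answer: 1335
1348
1358
1588
1788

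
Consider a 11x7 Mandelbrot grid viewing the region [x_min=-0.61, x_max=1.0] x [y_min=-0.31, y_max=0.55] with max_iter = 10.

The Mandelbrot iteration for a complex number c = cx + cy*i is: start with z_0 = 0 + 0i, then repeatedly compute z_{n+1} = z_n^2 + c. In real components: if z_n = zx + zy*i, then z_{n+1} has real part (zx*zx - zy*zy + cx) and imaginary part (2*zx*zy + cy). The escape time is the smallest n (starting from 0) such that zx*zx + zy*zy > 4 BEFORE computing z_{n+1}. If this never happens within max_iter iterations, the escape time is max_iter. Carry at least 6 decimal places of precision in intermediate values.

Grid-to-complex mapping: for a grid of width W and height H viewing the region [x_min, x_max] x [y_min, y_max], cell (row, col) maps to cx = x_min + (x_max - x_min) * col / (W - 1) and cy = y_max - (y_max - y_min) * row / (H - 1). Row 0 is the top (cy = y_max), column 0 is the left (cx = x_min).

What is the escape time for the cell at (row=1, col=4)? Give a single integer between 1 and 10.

z_0 = 0 + 0i, c = 0.0340 + 0.4067i
Iter 1: z = 0.0340 + 0.4067i, |z|^2 = 0.1665
Iter 2: z = -0.1302 + 0.4343i, |z|^2 = 0.2056
Iter 3: z = -0.1377 + 0.2936i, |z|^2 = 0.1051
Iter 4: z = -0.0332 + 0.3258i, |z|^2 = 0.1073
Iter 5: z = -0.0711 + 0.3850i, |z|^2 = 0.1533
Iter 6: z = -0.1092 + 0.3519i, |z|^2 = 0.1358
Iter 7: z = -0.0779 + 0.3298i, |z|^2 = 0.1148
Iter 8: z = -0.0687 + 0.3553i, |z|^2 = 0.1309
Iter 9: z = -0.0875 + 0.3579i, |z|^2 = 0.1357

Answer: 10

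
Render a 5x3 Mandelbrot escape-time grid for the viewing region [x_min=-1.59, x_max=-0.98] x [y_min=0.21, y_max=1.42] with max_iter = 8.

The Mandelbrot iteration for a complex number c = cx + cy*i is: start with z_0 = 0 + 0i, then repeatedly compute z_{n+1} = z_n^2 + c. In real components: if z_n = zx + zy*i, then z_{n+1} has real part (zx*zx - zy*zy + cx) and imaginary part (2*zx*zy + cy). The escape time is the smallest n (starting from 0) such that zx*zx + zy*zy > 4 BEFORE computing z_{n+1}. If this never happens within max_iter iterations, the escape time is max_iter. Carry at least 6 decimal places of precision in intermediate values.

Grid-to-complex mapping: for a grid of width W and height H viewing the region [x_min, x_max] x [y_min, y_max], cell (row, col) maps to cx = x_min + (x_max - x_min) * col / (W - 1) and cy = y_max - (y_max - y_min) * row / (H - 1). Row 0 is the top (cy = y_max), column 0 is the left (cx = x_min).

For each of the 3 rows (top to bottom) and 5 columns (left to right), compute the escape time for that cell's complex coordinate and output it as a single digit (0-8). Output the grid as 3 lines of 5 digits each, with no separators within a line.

(row=0, col=0): c = -1.5900 + 1.4200i → escape time 1
(row=0, col=1): c = -1.4375 + 1.4200i → escape time 1
(row=0, col=2): c = -1.2850 + 1.4200i → escape time 2
(row=0, col=3): c = -1.1325 + 1.4200i → escape time 2
(row=0, col=4): c = -0.9800 + 1.4200i → escape time 2
(row=1, col=0): c = -1.5900 + 0.8150i → escape time 3
(row=1, col=1): c = -1.4375 + 0.8150i → escape time 3
(row=1, col=2): c = -1.2850 + 0.8150i → escape time 3
(row=1, col=3): c = -1.1325 + 0.8150i → escape time 3
(row=1, col=4): c = -0.9800 + 0.8150i → escape time 3
(row=2, col=0): c = -1.5900 + 0.2100i → escape time 5
(row=2, col=1): c = -1.4375 + 0.2100i → escape time 5
(row=2, col=2): c = -1.2850 + 0.2100i → escape time 8
(row=2, col=3): c = -1.1325 + 0.2100i → escape time 8
(row=2, col=4): c = -0.9800 + 0.2100i → escape time 8

Answer: 11222
33333
55888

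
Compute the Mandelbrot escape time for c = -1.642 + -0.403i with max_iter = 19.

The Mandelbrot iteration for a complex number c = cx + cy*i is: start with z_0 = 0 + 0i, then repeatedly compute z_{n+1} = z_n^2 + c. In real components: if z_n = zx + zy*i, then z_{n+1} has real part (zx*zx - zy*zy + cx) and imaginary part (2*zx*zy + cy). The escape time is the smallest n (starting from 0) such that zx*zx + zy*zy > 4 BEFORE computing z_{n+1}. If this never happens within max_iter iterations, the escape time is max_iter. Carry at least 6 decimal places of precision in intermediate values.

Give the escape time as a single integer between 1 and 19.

Answer: 3

Derivation:
z_0 = 0 + 0i, c = -1.6420 + -0.4030i
Iter 1: z = -1.6420 + -0.4030i, |z|^2 = 2.8586
Iter 2: z = 0.8918 + 0.9205i, |z|^2 = 1.6425
Iter 3: z = -1.6940 + 1.2386i, |z|^2 = 4.4039
Escaped at iteration 3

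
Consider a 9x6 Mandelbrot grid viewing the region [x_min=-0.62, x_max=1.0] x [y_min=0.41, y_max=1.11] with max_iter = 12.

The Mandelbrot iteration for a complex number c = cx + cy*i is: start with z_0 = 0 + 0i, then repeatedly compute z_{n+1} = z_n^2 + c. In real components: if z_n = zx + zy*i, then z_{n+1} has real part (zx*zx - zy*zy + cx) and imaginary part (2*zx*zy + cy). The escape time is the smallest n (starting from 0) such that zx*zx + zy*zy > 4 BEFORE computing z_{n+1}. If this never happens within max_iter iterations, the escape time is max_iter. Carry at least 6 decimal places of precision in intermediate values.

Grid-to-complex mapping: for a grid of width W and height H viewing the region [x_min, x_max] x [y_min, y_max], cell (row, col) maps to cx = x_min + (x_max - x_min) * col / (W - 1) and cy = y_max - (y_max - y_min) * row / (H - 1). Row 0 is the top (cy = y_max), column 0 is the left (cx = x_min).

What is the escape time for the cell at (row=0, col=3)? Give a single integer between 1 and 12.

z_0 = 0 + 0i, c = -0.0125 + 1.1100i
Iter 1: z = -0.0125 + 1.1100i, |z|^2 = 1.2323
Iter 2: z = -1.2444 + 1.0823i, |z|^2 = 2.7199
Iter 3: z = 0.3649 + -1.5836i, |z|^2 = 2.6409
Iter 4: z = -2.3872 + -0.0456i, |z|^2 = 5.7006
Escaped at iteration 4

Answer: 4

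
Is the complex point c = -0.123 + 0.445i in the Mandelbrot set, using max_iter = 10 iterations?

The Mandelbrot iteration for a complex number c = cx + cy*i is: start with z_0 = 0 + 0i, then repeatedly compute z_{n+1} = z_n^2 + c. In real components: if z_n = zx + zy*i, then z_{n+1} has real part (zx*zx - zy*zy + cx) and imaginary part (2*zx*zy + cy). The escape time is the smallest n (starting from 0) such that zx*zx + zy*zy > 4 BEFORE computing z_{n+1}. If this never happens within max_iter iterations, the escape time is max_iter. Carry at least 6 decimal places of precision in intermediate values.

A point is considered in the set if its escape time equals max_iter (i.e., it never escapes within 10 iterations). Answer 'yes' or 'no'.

Answer: yes

Derivation:
z_0 = 0 + 0i, c = -0.1230 + 0.4450i
Iter 1: z = -0.1230 + 0.4450i, |z|^2 = 0.2132
Iter 2: z = -0.3059 + 0.3355i, |z|^2 = 0.2062
Iter 3: z = -0.1420 + 0.2397i, |z|^2 = 0.0776
Iter 4: z = -0.1603 + 0.3769i, |z|^2 = 0.1678
Iter 5: z = -0.2394 + 0.3242i, |z|^2 = 0.1624
Iter 6: z = -0.1708 + 0.2898i, |z|^2 = 0.1132
Iter 7: z = -0.1778 + 0.3460i, |z|^2 = 0.1513
Iter 8: z = -0.2111 + 0.3219i, |z|^2 = 0.1482
Iter 9: z = -0.1821 + 0.3091i, |z|^2 = 0.1287
Did not escape in 10 iterations → in set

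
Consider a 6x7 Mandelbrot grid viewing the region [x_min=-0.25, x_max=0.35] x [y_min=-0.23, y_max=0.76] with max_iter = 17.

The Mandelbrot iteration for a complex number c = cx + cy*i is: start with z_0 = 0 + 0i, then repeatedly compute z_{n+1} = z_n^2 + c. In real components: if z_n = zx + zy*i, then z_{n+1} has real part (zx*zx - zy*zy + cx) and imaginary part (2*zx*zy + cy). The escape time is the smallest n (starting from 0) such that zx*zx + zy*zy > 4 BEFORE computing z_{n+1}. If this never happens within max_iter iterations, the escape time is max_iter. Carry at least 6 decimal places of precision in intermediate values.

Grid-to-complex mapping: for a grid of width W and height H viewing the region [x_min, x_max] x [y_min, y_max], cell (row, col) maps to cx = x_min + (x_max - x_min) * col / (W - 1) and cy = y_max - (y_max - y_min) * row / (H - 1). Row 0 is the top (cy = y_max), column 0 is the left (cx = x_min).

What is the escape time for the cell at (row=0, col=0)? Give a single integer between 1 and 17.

z_0 = 0 + 0i, c = -0.2500 + 0.7600i
Iter 1: z = -0.2500 + 0.7600i, |z|^2 = 0.6401
Iter 2: z = -0.7651 + 0.3800i, |z|^2 = 0.7298
Iter 3: z = 0.1910 + 0.1785i, |z|^2 = 0.0683
Iter 4: z = -0.2454 + 0.8282i, |z|^2 = 0.7461
Iter 5: z = -0.8757 + 0.3535i, |z|^2 = 0.8918
Iter 6: z = 0.3918 + 0.1408i, |z|^2 = 0.1734
Iter 7: z = -0.1163 + 0.8704i, |z|^2 = 0.7711
Iter 8: z = -0.9940 + 0.5575i, |z|^2 = 1.2989
Iter 9: z = 0.4272 + -0.3484i, |z|^2 = 0.3039
Iter 10: z = -0.1888 + 0.4623i, |z|^2 = 0.2494
Iter 11: z = -0.4281 + 0.5854i, |z|^2 = 0.5259
Iter 12: z = -0.4095 + 0.2588i, |z|^2 = 0.2347
Iter 13: z = -0.1493 + 0.5480i, |z|^2 = 0.3226
Iter 14: z = -0.5280 + 0.5963i, |z|^2 = 0.6344
Iter 15: z = -0.3268 + 0.1302i, |z|^2 = 0.1237
Iter 16: z = -0.1602 + 0.6749i, |z|^2 = 0.4811

Answer: 17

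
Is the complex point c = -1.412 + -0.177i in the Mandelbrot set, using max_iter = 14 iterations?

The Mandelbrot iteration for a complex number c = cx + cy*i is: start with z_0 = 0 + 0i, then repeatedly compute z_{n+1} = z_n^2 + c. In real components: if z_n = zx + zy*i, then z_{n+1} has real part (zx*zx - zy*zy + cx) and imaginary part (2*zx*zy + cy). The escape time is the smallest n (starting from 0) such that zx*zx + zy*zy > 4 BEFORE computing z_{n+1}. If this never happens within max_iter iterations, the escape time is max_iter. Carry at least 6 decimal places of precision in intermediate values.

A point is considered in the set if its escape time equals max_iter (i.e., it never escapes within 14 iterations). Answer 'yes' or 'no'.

z_0 = 0 + 0i, c = -1.4120 + -0.1770i
Iter 1: z = -1.4120 + -0.1770i, |z|^2 = 2.0251
Iter 2: z = 0.5504 + 0.3228i, |z|^2 = 0.4072
Iter 3: z = -1.2133 + 0.1784i, |z|^2 = 1.5039
Iter 4: z = 0.0282 + -0.6099i, |z|^2 = 0.3728
Iter 5: z = -1.7832 + -0.2114i, |z|^2 = 3.2244
Iter 6: z = 1.7230 + 0.5770i, |z|^2 = 3.3017
Iter 7: z = 1.2240 + 1.8112i, |z|^2 = 4.7787
Escaped at iteration 7

Answer: no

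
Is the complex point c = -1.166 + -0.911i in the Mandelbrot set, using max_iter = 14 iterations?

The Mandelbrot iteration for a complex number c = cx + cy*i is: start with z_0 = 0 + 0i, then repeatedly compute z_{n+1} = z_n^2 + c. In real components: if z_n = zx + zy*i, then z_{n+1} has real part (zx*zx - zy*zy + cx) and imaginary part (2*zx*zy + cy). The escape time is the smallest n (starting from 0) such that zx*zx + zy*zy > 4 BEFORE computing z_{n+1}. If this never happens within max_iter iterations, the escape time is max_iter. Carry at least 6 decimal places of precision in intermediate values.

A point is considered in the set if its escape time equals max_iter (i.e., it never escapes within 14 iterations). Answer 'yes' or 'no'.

Answer: no

Derivation:
z_0 = 0 + 0i, c = -1.1660 + -0.9110i
Iter 1: z = -1.1660 + -0.9110i, |z|^2 = 2.1895
Iter 2: z = -0.6364 + 1.2135i, |z|^2 = 1.8774
Iter 3: z = -2.2335 + -2.4554i, |z|^2 = 11.0175
Escaped at iteration 3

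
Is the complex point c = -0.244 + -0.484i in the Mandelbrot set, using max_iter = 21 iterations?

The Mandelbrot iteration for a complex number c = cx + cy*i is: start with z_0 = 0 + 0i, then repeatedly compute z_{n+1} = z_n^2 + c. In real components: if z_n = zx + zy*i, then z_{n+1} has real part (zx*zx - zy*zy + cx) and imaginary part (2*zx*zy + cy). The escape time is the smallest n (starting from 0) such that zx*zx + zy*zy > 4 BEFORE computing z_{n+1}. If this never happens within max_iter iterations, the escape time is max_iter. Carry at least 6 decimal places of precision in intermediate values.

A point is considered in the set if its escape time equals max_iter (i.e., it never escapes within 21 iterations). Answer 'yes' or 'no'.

Answer: yes

Derivation:
z_0 = 0 + 0i, c = -0.2440 + -0.4840i
Iter 1: z = -0.2440 + -0.4840i, |z|^2 = 0.2938
Iter 2: z = -0.4187 + -0.2478i, |z|^2 = 0.2367
Iter 3: z = -0.1301 + -0.2765i, |z|^2 = 0.0934
Iter 4: z = -0.3035 + -0.4121i, |z|^2 = 0.2619
Iter 5: z = -0.3217 + -0.2339i, |z|^2 = 0.1582
Iter 6: z = -0.1952 + -0.3335i, |z|^2 = 0.1494
Iter 7: z = -0.3171 + -0.3538i, |z|^2 = 0.2257
Iter 8: z = -0.2686 + -0.2596i, |z|^2 = 0.1395
Iter 9: z = -0.2393 + -0.3446i, |z|^2 = 0.1760
Iter 10: z = -0.3055 + -0.3191i, |z|^2 = 0.1952
Iter 11: z = -0.2525 + -0.2890i, |z|^2 = 0.1473
Iter 12: z = -0.2638 + -0.3380i, |z|^2 = 0.1838
Iter 13: z = -0.2887 + -0.3057i, |z|^2 = 0.1768
Iter 14: z = -0.2541 + -0.3075i, |z|^2 = 0.1591
Iter 15: z = -0.2740 + -0.3277i, |z|^2 = 0.1825
Iter 16: z = -0.2763 + -0.3044i, |z|^2 = 0.1690
Iter 17: z = -0.2603 + -0.3158i, |z|^2 = 0.1675
Iter 18: z = -0.2759 + -0.3196i, |z|^2 = 0.1783
Iter 19: z = -0.2700 + -0.3076i, |z|^2 = 0.1675
Iter 20: z = -0.2657 + -0.3179i, |z|^2 = 0.1717
Did not escape in 21 iterations → in set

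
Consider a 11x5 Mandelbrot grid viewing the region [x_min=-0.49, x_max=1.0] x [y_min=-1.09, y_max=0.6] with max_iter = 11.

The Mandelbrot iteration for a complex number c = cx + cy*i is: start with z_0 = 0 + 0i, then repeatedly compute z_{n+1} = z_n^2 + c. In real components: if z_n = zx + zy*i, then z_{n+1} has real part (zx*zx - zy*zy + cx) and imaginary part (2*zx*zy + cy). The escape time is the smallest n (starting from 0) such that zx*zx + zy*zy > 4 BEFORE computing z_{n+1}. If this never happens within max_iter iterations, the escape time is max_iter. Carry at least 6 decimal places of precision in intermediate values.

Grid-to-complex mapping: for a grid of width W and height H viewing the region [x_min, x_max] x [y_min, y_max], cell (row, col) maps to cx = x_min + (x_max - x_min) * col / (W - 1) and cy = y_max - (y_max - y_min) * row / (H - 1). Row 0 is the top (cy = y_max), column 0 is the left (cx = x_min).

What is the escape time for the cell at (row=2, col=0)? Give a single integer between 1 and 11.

z_0 = 0 + 0i, c = -0.4900 + -0.2450i
Iter 1: z = -0.4900 + -0.2450i, |z|^2 = 0.3001
Iter 2: z = -0.3099 + -0.0049i, |z|^2 = 0.0961
Iter 3: z = -0.3940 + -0.2420i, |z|^2 = 0.2138
Iter 4: z = -0.3933 + -0.0543i, |z|^2 = 0.1577
Iter 5: z = -0.3382 + -0.2022i, |z|^2 = 0.1553
Iter 6: z = -0.4165 + -0.1082i, |z|^2 = 0.1852
Iter 7: z = -0.3282 + -0.1549i, |z|^2 = 0.1317
Iter 8: z = -0.4063 + -0.1433i, |z|^2 = 0.1856
Iter 9: z = -0.3455 + -0.1285i, |z|^2 = 0.1359
Iter 10: z = -0.3872 + -0.1562i, |z|^2 = 0.1743

Answer: 11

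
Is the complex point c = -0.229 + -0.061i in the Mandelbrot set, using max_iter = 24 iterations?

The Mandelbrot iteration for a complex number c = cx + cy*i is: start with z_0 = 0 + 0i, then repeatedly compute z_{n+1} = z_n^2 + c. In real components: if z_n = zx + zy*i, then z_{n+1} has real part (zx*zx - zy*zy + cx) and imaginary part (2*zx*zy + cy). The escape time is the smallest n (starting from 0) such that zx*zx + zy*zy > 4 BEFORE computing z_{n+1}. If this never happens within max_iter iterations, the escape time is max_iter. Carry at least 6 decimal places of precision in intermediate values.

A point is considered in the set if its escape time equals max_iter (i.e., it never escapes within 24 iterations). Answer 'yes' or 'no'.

Answer: yes

Derivation:
z_0 = 0 + 0i, c = -0.2290 + -0.0610i
Iter 1: z = -0.2290 + -0.0610i, |z|^2 = 0.0562
Iter 2: z = -0.1803 + -0.0331i, |z|^2 = 0.0336
Iter 3: z = -0.1976 + -0.0491i, |z|^2 = 0.0415
Iter 4: z = -0.1924 + -0.0416i, |z|^2 = 0.0387
Iter 5: z = -0.1937 + -0.0450i, |z|^2 = 0.0396
Iter 6: z = -0.1935 + -0.0436i, |z|^2 = 0.0393
Iter 7: z = -0.1935 + -0.0441i, |z|^2 = 0.0394
Iter 8: z = -0.1935 + -0.0439i, |z|^2 = 0.0394
Iter 9: z = -0.1935 + -0.0440i, |z|^2 = 0.0394
Iter 10: z = -0.1935 + -0.0440i, |z|^2 = 0.0394
Iter 11: z = -0.1935 + -0.0440i, |z|^2 = 0.0394
Iter 12: z = -0.1935 + -0.0440i, |z|^2 = 0.0394
Iter 13: z = -0.1935 + -0.0440i, |z|^2 = 0.0394
Iter 14: z = -0.1935 + -0.0440i, |z|^2 = 0.0394
Iter 15: z = -0.1935 + -0.0440i, |z|^2 = 0.0394
Iter 16: z = -0.1935 + -0.0440i, |z|^2 = 0.0394
Iter 17: z = -0.1935 + -0.0440i, |z|^2 = 0.0394
Iter 18: z = -0.1935 + -0.0440i, |z|^2 = 0.0394
Iter 19: z = -0.1935 + -0.0440i, |z|^2 = 0.0394
Iter 20: z = -0.1935 + -0.0440i, |z|^2 = 0.0394
Iter 21: z = -0.1935 + -0.0440i, |z|^2 = 0.0394
Iter 22: z = -0.1935 + -0.0440i, |z|^2 = 0.0394
Iter 23: z = -0.1935 + -0.0440i, |z|^2 = 0.0394
Did not escape in 24 iterations → in set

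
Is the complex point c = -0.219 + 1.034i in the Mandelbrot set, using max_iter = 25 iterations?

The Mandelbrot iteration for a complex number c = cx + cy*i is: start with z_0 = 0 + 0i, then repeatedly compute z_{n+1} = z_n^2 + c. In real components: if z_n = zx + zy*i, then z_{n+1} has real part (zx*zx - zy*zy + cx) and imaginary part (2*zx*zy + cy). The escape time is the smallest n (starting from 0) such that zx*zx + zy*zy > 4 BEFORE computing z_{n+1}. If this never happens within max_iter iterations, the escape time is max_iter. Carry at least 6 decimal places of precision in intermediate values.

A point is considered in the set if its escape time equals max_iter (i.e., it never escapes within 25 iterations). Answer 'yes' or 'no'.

Answer: no

Derivation:
z_0 = 0 + 0i, c = -0.2190 + 1.0340i
Iter 1: z = -0.2190 + 1.0340i, |z|^2 = 1.1171
Iter 2: z = -1.2402 + 0.5811i, |z|^2 = 1.8758
Iter 3: z = 0.9814 + -0.4074i, |z|^2 = 1.1291
Iter 4: z = 0.5782 + 0.2344i, |z|^2 = 0.3892
Iter 5: z = 0.0604 + 1.3051i, |z|^2 = 1.7068
Iter 6: z = -1.9185 + 1.1915i, |z|^2 = 5.1006
Escaped at iteration 6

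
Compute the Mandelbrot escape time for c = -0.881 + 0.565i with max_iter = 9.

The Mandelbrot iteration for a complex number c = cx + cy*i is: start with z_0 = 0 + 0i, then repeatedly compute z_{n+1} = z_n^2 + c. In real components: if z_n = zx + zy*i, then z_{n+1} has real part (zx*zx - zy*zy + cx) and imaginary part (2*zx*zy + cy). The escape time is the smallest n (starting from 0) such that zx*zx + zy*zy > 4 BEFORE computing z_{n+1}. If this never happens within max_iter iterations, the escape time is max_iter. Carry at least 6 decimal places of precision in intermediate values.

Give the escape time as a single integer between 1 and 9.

Answer: 5

Derivation:
z_0 = 0 + 0i, c = -0.8810 + 0.5650i
Iter 1: z = -0.8810 + 0.5650i, |z|^2 = 1.0954
Iter 2: z = -0.4241 + -0.4305i, |z|^2 = 0.3652
Iter 3: z = -0.8865 + 0.9301i, |z|^2 = 1.6511
Iter 4: z = -0.9602 + -1.0842i, |z|^2 = 2.0975
Iter 5: z = -1.1344 + 2.6472i, |z|^2 = 8.2944
Escaped at iteration 5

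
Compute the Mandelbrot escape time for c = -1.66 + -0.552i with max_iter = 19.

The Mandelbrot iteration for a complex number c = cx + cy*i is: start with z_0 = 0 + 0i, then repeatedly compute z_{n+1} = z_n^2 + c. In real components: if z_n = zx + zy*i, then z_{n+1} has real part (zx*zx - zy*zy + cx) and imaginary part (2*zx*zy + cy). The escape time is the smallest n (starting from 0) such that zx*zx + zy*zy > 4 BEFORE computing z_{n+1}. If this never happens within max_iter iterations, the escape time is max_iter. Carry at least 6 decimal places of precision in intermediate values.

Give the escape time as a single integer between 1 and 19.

Answer: 3

Derivation:
z_0 = 0 + 0i, c = -1.6600 + -0.5520i
Iter 1: z = -1.6600 + -0.5520i, |z|^2 = 3.0603
Iter 2: z = 0.7909 + 1.2806i, |z|^2 = 2.2656
Iter 3: z = -2.6745 + 1.4737i, |z|^2 = 9.3249
Escaped at iteration 3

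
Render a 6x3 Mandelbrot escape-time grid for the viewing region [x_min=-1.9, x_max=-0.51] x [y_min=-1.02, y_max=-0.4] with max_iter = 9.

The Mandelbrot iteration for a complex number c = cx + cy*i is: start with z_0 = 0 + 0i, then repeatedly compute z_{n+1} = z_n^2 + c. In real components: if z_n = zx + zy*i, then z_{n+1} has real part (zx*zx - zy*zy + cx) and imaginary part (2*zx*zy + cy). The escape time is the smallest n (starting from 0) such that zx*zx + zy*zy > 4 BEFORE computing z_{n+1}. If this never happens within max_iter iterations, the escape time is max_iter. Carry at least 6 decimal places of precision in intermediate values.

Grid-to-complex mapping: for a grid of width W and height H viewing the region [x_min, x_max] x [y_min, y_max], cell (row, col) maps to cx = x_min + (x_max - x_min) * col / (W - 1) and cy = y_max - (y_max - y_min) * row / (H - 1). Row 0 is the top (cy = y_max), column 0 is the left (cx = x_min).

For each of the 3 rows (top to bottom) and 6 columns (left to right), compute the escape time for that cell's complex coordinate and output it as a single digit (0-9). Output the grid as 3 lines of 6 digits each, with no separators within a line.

Answer: 336789
133348
123334

Derivation:
(row=0, col=0): c = -1.9000 + -0.4000i → escape time 3
(row=0, col=1): c = -1.6220 + -0.4000i → escape time 3
(row=0, col=2): c = -1.3440 + -0.4000i → escape time 6
(row=0, col=3): c = -1.0660 + -0.4000i → escape time 7
(row=0, col=4): c = -0.7880 + -0.4000i → escape time 8
(row=0, col=5): c = -0.5100 + -0.4000i → escape time 9
(row=1, col=0): c = -1.9000 + -0.7100i → escape time 1
(row=1, col=1): c = -1.6220 + -0.7100i → escape time 3
(row=1, col=2): c = -1.3440 + -0.7100i → escape time 3
(row=1, col=3): c = -1.0660 + -0.7100i → escape time 3
(row=1, col=4): c = -0.7880 + -0.7100i → escape time 4
(row=1, col=5): c = -0.5100 + -0.7100i → escape time 8
(row=2, col=0): c = -1.9000 + -1.0200i → escape time 1
(row=2, col=1): c = -1.6220 + -1.0200i → escape time 2
(row=2, col=2): c = -1.3440 + -1.0200i → escape time 3
(row=2, col=3): c = -1.0660 + -1.0200i → escape time 3
(row=2, col=4): c = -0.7880 + -1.0200i → escape time 3
(row=2, col=5): c = -0.5100 + -1.0200i → escape time 4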